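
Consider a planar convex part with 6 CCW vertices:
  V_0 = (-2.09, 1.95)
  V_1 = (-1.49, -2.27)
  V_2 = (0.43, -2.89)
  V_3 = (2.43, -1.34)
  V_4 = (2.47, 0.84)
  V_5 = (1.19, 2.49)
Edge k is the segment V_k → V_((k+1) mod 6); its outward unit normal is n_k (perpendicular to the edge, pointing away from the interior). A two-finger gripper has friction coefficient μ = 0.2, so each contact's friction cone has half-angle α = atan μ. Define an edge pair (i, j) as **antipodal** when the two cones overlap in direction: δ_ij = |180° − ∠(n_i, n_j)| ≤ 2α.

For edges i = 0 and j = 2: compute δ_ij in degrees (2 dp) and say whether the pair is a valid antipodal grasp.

α = atan 0.2 = 11.31°;  2α = 22.62°
edge 0: e_0 = (+0.60, -4.22);  n_0 = (-0.9900, -0.1408)
edge 2: e_2 = (+2.00, +1.55);  n_2 = (+0.6126, -0.7904)
∠(n_0, n_2) = 119.68°
δ = |180° − 119.68°| = 60.32°
60.32° > 2α = 22.62°  →  invalid

δ = 60.32°, invalid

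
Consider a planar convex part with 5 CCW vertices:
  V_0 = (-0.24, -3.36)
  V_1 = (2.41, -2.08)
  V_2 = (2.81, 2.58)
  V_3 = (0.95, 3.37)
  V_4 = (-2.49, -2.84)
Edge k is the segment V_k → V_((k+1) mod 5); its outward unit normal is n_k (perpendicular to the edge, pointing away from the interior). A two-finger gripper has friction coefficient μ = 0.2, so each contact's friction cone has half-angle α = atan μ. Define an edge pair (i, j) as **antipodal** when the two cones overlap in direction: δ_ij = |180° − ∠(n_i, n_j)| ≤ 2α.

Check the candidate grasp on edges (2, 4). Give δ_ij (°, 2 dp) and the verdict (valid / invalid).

δ = 10.00°, valid

α = atan 0.2 = 11.31°;  2α = 22.62°
edge 2: e_2 = (-1.86, +0.79);  n_2 = (+0.3909, +0.9204)
edge 4: e_4 = (+2.25, -0.52);  n_4 = (-0.2252, -0.9743)
∠(n_2, n_4) = 170.00°
δ = |180° − 170.00°| = 10.00°
10.00° ≤ 2α = 22.62°  →  valid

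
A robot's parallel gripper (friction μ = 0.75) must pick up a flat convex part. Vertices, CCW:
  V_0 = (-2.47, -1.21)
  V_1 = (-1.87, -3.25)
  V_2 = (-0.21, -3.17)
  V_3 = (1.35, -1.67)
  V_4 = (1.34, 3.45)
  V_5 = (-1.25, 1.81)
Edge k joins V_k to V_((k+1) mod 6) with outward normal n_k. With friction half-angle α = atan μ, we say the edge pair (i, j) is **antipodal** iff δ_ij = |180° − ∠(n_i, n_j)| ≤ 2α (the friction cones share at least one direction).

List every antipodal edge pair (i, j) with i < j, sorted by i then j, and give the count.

count = 8; pairs: (0,2), (0,3), (1,4), (1,5), (2,4), (2,5), (3,4), (3,5)

α = atan 0.75 = 36.87°;  2α = 73.74°
n_0 = (-0.9594, -0.2822)
n_1 = (+0.0481, -0.9988)
n_2 = (+0.6931, -0.7208)
n_3 = (+1.0000, +0.0020)
n_4 = (-0.5350, +0.8449)
n_5 = (-0.9272, +0.3746)
  (0,1): δ = 103.63°  ·
  (0,2): δ = 62.51°  ✓
  (0,3): δ = 16.28°  ✓
  (0,4): δ = 105.95°  ·
  (0,5): δ = 141.61°  ·
  (1,2): δ = 138.88°  ·
  (1,3): δ = 92.65°  ·
  (1,4): δ = 29.58°  ✓
  (1,5): δ = 65.24°  ✓
  (2,3): δ = 133.76°  ·
  (2,4): δ = 11.53°  ✓
  (2,5): δ = 24.13°  ✓
  (3,4): δ = 57.77°  ✓
  (3,5): δ = 22.11°  ✓
  (4,5): δ = 144.34°  ·
antipodal pairs: 8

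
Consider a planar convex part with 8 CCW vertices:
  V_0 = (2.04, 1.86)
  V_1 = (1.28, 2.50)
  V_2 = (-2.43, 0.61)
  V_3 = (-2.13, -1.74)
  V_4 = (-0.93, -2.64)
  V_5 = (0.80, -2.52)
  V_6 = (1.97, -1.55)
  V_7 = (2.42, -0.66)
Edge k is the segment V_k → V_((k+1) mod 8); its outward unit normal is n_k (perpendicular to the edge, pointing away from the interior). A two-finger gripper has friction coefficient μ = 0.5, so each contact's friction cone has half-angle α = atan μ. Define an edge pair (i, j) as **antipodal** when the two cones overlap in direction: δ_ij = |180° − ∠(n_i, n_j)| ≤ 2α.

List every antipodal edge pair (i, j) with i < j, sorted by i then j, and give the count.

count = 9; pairs: (0,2), (0,3), (0,4), (1,4), (1,5), (1,6), (2,6), (2,7), (3,7)

α = atan 0.5 = 26.57°;  2α = 53.13°
n_0 = (+0.6441, +0.7649)
n_1 = (-0.4539, +0.8910)
n_2 = (-0.9919, -0.1266)
n_3 = (-0.6000, -0.8000)
n_4 = (+0.0692, -0.9976)
n_5 = (+0.6382, -0.7698)
n_6 = (+0.8924, -0.4512)
n_7 = (+0.9888, +0.1491)
  (0,1): δ = 112.90°  ·
  (0,2): δ = 42.62°  ✓
  (0,3): δ = 3.23°  ✓
  (0,4): δ = 44.07°  ✓
  (0,5): δ = 79.76°  ·
  (0,6): δ = 103.28°  ·
  (0,7): δ = 138.68°  ·
  (1,2): δ = 109.72°  ·
  (1,3): δ = 63.87°  ·
  (1,4): δ = 23.03°  ✓
  (1,5): δ = 12.66°  ✓
  (1,6): δ = 36.18°  ✓
  (1,7): δ = 71.58°  ·
  (2,3): δ = 134.14°  ·
  (2,4): δ = 93.31°  ·
  (2,5): δ = 57.61°  ·
  (2,6): δ = 34.10°  ✓
  (2,7): δ = 1.30°  ✓
  (3,4): δ = 139.16°  ·
  (3,5): δ = 103.47°  ·
  (3,6): δ = 79.95°  ·
  (3,7): δ = 44.55°  ✓
  (4,5): δ = 144.31°  ·
  (4,6): δ = 120.79°  ·
  (4,7): δ = 85.39°  ·
  (5,6): δ = 156.48°  ·
  (5,7): δ = 121.09°  ·
  (6,7): δ = 144.60°  ·
antipodal pairs: 9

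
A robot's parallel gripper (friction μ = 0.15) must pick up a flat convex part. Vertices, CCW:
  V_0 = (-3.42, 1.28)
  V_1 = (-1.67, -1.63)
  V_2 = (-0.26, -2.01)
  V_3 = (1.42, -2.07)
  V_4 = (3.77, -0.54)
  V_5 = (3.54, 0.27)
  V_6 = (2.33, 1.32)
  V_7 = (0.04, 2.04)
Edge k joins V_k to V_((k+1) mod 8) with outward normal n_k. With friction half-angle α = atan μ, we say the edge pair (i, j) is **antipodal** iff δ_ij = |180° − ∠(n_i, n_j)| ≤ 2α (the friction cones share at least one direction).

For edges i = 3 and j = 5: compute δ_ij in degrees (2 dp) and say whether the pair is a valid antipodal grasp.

δ = 74.02°, invalid

α = atan 0.15 = 8.53°;  2α = 17.06°
edge 3: e_3 = (+2.35, +1.53);  n_3 = (+0.5456, -0.8380)
edge 5: e_5 = (-1.21, +1.05);  n_5 = (+0.6554, +0.7553)
∠(n_3, n_5) = 105.98°
δ = |180° − 105.98°| = 74.02°
74.02° > 2α = 17.06°  →  invalid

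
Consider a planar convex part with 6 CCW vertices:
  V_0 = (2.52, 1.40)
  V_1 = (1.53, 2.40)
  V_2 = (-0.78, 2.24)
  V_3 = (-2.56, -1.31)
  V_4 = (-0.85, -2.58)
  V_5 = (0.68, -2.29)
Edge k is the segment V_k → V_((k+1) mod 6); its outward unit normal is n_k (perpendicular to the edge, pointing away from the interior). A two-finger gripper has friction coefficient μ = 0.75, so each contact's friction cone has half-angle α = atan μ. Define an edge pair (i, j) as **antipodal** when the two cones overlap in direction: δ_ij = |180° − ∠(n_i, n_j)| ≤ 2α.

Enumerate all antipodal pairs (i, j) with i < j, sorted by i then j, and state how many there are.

α = atan 0.75 = 36.87°;  2α = 73.74°
n_0 = (+0.7107, +0.7035)
n_1 = (-0.0691, +0.9976)
n_2 = (-0.8939, +0.4482)
n_3 = (-0.5962, -0.8028)
n_4 = (+0.1862, -0.9825)
n_5 = (+0.8949, -0.4462)
  (0,1): δ = 130.75°  ·
  (0,2): δ = 71.34°  ✓
  (0,3): δ = 8.69°  ✓
  (0,4): δ = 56.02°  ✓
  (0,5): δ = 108.79°  ·
  (1,2): δ = 120.59°  ·
  (1,3): δ = 40.56°  ✓
  (1,4): δ = 6.77°  ✓
  (1,5): δ = 59.53°  ✓
  (2,3): δ = 99.97°  ·
  (2,4): δ = 52.64°  ✓
  (2,5): δ = 0.13°  ✓
  (3,4): δ = 132.67°  ·
  (3,5): δ = 79.90°  ·
  (4,5): δ = 127.24°  ·
antipodal pairs: 8

count = 8; pairs: (0,2), (0,3), (0,4), (1,3), (1,4), (1,5), (2,4), (2,5)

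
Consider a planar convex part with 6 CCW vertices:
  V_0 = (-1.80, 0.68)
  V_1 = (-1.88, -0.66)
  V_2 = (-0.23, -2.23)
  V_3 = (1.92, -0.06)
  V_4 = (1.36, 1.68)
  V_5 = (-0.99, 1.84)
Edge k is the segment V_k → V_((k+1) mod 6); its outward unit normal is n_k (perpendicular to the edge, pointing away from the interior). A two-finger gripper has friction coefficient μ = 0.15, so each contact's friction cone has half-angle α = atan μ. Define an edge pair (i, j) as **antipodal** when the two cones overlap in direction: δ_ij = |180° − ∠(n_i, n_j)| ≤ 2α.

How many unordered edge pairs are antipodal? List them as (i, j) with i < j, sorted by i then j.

α = atan 0.15 = 8.53°;  2α = 17.06°
n_0 = (-0.9982, +0.0596)
n_1 = (-0.6893, -0.7245)
n_2 = (+0.7104, -0.7038)
n_3 = (+0.9519, +0.3064)
n_4 = (+0.0679, +0.9977)
n_5 = (-0.8199, +0.5725)
  (0,1): δ = 130.16°  ·
  (0,2): δ = 41.32°  ·
  (0,3): δ = 21.26°  ·
  (0,4): δ = 89.52°  ·
  (0,5): δ = 148.49°  ·
  (1,2): δ = 91.16°  ·
  (1,3): δ = 28.58°  ·
  (1,4): δ = 39.68°  ·
  (1,5): δ = 98.65°  ·
  (2,3): δ = 117.43°  ·
  (2,4): δ = 49.16°  ·
  (2,5): δ = 9.81°  ✓
  (3,4): δ = 111.74°  ·
  (3,5): δ = 52.77°  ·
  (4,5): δ = 121.03°  ·
antipodal pairs: 1

count = 1; pairs: (2,5)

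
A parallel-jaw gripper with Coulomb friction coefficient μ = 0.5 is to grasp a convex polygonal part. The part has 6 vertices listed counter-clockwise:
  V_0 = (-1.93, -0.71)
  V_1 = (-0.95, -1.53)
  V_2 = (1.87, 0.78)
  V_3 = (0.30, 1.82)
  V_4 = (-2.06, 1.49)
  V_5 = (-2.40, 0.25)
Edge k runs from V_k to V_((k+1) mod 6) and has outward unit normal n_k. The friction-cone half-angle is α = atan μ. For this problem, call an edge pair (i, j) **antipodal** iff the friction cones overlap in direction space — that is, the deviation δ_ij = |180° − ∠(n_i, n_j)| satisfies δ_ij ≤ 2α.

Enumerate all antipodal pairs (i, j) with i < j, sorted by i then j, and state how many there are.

count = 5; pairs: (0,2), (0,3), (1,3), (1,4), (2,5)

α = atan 0.5 = 26.57°;  2α = 53.13°
n_0 = (-0.6417, -0.7669)
n_1 = (+0.6337, -0.7736)
n_2 = (+0.5522, +0.8337)
n_3 = (-0.1385, +0.9904)
n_4 = (-0.9644, +0.2644)
n_5 = (-0.8981, -0.4397)
  (0,1): δ = 100.76°  ·
  (0,2): δ = 6.40°  ✓
  (0,3): δ = 47.88°  ✓
  (0,4): δ = 114.59°  ·
  (0,5): δ = 156.01°  ·
  (1,2): δ = 72.84°  ·
  (1,3): δ = 31.36°  ✓
  (1,4): δ = 35.34°  ✓
  (1,5): δ = 76.76°  ·
  (2,3): δ = 138.52°  ·
  (2,4): δ = 71.81°  ·
  (2,5): δ = 30.39°  ✓
  (3,4): δ = 113.29°  ·
  (3,5): δ = 71.87°  ·
  (4,5): δ = 138.58°  ·
antipodal pairs: 5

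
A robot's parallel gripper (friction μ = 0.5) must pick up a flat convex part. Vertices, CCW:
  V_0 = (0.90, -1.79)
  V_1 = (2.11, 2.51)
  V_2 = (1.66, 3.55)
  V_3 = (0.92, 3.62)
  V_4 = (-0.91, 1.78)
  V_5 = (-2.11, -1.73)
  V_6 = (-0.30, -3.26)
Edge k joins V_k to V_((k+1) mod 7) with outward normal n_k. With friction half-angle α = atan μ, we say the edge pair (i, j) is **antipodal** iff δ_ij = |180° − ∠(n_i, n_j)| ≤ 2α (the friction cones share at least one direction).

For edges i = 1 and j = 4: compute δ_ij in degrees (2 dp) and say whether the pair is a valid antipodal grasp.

α = atan 0.5 = 26.57°;  2α = 53.13°
edge 1: e_1 = (-0.45, +1.04);  n_1 = (+0.9178, +0.3971)
edge 4: e_4 = (-1.20, -3.51);  n_4 = (-0.9462, +0.3235)
∠(n_1, n_4) = 137.73°
δ = |180° − 137.73°| = 42.27°
42.27° ≤ 2α = 53.13°  →  valid

δ = 42.27°, valid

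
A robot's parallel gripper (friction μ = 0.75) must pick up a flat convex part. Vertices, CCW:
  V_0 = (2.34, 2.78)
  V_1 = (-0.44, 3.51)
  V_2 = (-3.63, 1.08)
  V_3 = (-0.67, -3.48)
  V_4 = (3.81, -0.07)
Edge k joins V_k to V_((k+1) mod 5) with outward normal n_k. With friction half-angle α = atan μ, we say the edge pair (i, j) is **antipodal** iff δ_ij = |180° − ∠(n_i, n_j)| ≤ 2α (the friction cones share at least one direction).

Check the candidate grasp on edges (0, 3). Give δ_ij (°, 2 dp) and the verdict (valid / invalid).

δ = 51.99°, valid

α = atan 0.75 = 36.87°;  2α = 73.74°
edge 0: e_0 = (-2.78, +0.73);  n_0 = (+0.2540, +0.9672)
edge 3: e_3 = (+4.48, +3.41);  n_3 = (+0.6057, -0.7957)
∠(n_0, n_3) = 128.01°
δ = |180° − 128.01°| = 51.99°
51.99° ≤ 2α = 73.74°  →  valid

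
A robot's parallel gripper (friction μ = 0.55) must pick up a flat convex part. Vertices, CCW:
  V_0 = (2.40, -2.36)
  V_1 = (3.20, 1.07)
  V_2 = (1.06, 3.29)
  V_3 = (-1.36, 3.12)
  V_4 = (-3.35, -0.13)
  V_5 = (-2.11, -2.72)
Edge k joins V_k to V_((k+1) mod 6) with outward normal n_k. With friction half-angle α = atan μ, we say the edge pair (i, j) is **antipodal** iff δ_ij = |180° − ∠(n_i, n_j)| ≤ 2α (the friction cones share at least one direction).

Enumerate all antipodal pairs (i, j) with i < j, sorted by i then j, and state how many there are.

α = atan 0.55 = 28.81°;  2α = 57.62°
n_0 = (+0.9739, -0.2271)
n_1 = (+0.7200, +0.6940)
n_2 = (-0.0701, +0.9975)
n_3 = (-0.8528, +0.5222)
n_4 = (-0.9020, -0.4318)
n_5 = (+0.0796, -0.9968)
  (0,1): δ = 122.92°  ·
  (0,2): δ = 72.85°  ·
  (0,3): δ = 18.35°  ✓
  (0,4): δ = 38.71°  ✓
  (0,5): δ = 107.69°  ·
  (1,2): δ = 129.93°  ·
  (1,3): δ = 75.43°  ·
  (1,4): δ = 18.37°  ✓
  (1,5): δ = 50.62°  ✓
  (2,3): δ = 125.50°  ·
  (2,4): δ = 68.43°  ·
  (2,5): δ = 0.55°  ✓
  (3,4): δ = 122.94°  ·
  (3,5): δ = 53.96°  ✓
  (4,5): δ = 111.02°  ·
antipodal pairs: 6

count = 6; pairs: (0,3), (0,4), (1,4), (1,5), (2,5), (3,5)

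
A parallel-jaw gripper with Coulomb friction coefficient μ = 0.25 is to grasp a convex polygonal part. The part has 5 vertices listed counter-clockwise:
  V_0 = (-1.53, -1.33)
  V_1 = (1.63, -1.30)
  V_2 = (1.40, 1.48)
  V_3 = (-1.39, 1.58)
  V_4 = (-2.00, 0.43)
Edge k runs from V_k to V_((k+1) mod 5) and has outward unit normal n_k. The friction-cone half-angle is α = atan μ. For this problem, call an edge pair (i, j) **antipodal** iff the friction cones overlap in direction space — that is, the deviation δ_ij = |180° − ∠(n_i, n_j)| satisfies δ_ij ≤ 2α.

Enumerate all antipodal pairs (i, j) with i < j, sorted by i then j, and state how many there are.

α = atan 0.25 = 14.04°;  2α = 28.07°
n_0 = (+0.0095, -1.0000)
n_1 = (+0.9966, +0.0825)
n_2 = (+0.0358, +0.9994)
n_3 = (-0.8834, +0.4686)
n_4 = (-0.9661, -0.2580)
  (0,1): δ = 85.81°  ·
  (0,2): δ = 2.60°  ✓
  (0,3): δ = 61.51°  ·
  (0,4): δ = 104.41°  ·
  (1,2): δ = 96.78°  ·
  (1,3): δ = 32.67°  ·
  (1,4): δ = 10.22°  ✓
  (2,3): δ = 115.89°  ·
  (2,4): δ = 73.00°  ·
  (3,4): δ = 137.11°  ·
antipodal pairs: 2

count = 2; pairs: (0,2), (1,4)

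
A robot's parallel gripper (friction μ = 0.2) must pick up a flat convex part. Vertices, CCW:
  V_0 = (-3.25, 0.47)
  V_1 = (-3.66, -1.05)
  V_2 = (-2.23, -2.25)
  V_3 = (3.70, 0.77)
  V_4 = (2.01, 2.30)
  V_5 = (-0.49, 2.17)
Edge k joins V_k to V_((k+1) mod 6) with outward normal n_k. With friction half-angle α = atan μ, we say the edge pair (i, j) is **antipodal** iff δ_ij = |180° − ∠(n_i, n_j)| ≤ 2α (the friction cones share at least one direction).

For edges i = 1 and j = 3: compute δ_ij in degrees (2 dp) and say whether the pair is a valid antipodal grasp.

δ = 2.15°, valid

α = atan 0.2 = 11.31°;  2α = 22.62°
edge 1: e_1 = (+1.43, -1.20);  n_1 = (-0.6428, -0.7660)
edge 3: e_3 = (-1.69, +1.53);  n_3 = (+0.6711, +0.7413)
∠(n_1, n_3) = 177.85°
δ = |180° − 177.85°| = 2.15°
2.15° ≤ 2α = 22.62°  →  valid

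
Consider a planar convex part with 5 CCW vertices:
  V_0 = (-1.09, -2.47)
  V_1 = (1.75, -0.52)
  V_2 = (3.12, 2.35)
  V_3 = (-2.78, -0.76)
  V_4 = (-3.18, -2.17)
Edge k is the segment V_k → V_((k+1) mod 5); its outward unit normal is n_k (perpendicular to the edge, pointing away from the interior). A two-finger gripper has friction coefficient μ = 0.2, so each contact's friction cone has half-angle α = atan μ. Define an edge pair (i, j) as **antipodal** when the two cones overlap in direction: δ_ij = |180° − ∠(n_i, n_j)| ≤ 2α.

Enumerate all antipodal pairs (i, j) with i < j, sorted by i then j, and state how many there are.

α = atan 0.2 = 11.31°;  2α = 22.62°
n_0 = (+0.5660, -0.8244)
n_1 = (+0.9025, -0.4308)
n_2 = (-0.4663, +0.8846)
n_3 = (-0.9620, +0.2729)
n_4 = (-0.1421, -0.9899)
  (0,1): δ = 149.99°  ·
  (0,2): δ = 6.68°  ✓
  (0,3): δ = 39.69°  ·
  (0,4): δ = 137.36°  ·
  (1,2): δ = 36.69°  ·
  (1,3): δ = 9.68°  ✓
  (1,4): δ = 107.35°  ·
  (2,3): δ = 133.63°  ·
  (2,4): δ = 35.96°  ·
  (3,4): δ = 82.33°  ·
antipodal pairs: 2

count = 2; pairs: (0,2), (1,3)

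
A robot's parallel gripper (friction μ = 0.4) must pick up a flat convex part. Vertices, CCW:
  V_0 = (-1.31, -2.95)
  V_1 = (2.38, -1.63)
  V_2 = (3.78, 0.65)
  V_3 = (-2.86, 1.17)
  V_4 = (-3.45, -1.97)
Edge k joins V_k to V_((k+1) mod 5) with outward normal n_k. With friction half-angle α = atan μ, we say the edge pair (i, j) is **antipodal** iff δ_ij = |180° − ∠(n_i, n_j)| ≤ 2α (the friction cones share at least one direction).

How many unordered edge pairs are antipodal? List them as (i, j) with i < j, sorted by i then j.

count = 3; pairs: (0,2), (1,3), (2,4)

α = atan 0.4 = 21.80°;  2α = 43.60°
n_0 = (+0.3368, -0.9416)
n_1 = (+0.8522, -0.5233)
n_2 = (+0.0781, +0.9969)
n_3 = (-0.9828, +0.1847)
n_4 = (-0.4164, -0.9092)
  (0,1): δ = 141.23°  ·
  (0,2): δ = 24.16°  ✓
  (0,3): δ = 59.67°  ·
  (0,4): δ = 135.71°  ·
  (1,2): δ = 62.93°  ·
  (1,3): δ = 20.91°  ✓
  (1,4): δ = 96.95°  ·
  (2,3): δ = 96.16°  ·
  (2,4): δ = 20.13°  ✓
  (3,4): δ = 103.96°  ·
antipodal pairs: 3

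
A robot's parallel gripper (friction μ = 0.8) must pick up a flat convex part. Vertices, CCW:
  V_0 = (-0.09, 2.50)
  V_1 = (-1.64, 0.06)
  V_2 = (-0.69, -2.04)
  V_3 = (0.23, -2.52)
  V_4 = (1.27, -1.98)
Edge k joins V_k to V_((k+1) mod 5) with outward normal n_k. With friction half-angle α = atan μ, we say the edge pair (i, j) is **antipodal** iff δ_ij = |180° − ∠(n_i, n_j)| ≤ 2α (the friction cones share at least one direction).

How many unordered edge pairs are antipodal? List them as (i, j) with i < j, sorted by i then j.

count = 4; pairs: (0,3), (0,4), (1,4), (2,4)

α = atan 0.8 = 38.66°;  2α = 77.32°
n_0 = (-0.8441, +0.5362)
n_1 = (-0.9111, -0.4122)
n_2 = (-0.4626, -0.8866)
n_3 = (+0.4608, -0.8875)
n_4 = (+0.9569, +0.2905)
  (0,1): δ = 123.23°  ·
  (0,2): δ = 85.13°  ·
  (0,3): δ = 30.13°  ✓
  (0,4): δ = 49.31°  ✓
  (1,2): δ = 141.89°  ·
  (1,3): δ = 86.90°  ·
  (1,4): δ = 7.45°  ✓
  (2,3): δ = 125.01°  ·
  (2,4): δ = 45.56°  ✓
  (3,4): δ = 100.55°  ·
antipodal pairs: 4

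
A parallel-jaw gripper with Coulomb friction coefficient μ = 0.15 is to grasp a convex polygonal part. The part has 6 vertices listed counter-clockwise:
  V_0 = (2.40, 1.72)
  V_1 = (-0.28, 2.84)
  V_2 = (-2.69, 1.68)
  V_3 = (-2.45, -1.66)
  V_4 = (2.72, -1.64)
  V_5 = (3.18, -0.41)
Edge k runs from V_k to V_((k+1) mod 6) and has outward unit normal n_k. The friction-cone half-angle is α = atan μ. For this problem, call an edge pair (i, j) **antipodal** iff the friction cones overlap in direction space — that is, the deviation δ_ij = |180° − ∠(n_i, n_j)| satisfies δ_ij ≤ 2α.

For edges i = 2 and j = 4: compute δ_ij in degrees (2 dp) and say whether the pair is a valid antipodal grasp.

α = atan 0.15 = 8.53°;  2α = 17.06°
edge 2: e_2 = (+0.24, -3.34);  n_2 = (-0.9974, -0.0717)
edge 4: e_4 = (+0.46, +1.23);  n_4 = (+0.9366, -0.3503)
∠(n_2, n_4) = 155.39°
δ = |180° − 155.39°| = 24.61°
24.61° > 2α = 17.06°  →  invalid

δ = 24.61°, invalid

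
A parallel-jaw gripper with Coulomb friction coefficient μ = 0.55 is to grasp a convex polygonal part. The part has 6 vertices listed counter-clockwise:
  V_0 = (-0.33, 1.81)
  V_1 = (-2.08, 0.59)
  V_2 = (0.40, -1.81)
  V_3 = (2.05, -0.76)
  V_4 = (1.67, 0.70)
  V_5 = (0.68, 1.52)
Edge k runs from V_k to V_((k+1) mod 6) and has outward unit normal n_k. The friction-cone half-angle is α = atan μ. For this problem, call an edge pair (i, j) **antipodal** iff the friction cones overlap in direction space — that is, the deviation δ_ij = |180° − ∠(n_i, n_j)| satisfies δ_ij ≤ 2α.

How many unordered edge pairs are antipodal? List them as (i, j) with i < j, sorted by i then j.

count = 5; pairs: (0,2), (1,3), (1,4), (1,5), (2,5)

α = atan 0.55 = 28.81°;  2α = 57.62°
n_0 = (-0.5719, +0.8203)
n_1 = (-0.6954, -0.7186)
n_2 = (+0.5369, -0.8437)
n_3 = (+0.9678, +0.2519)
n_4 = (+0.6379, +0.7701)
n_5 = (+0.2760, +0.9612)
  (0,1): δ = 78.94°  ·
  (0,2): δ = 2.41°  ✓
  (0,3): δ = 69.71°  ·
  (0,4): δ = 105.48°  ·
  (0,5): δ = 129.10°  ·
  (1,2): δ = 103.47°  ·
  (1,3): δ = 31.35°  ✓
  (1,4): δ = 4.43°  ✓
  (1,5): δ = 28.04°  ✓
  (2,3): δ = 107.88°  ·
  (2,4): δ = 72.11°  ·
  (2,5): δ = 48.49°  ✓
  (3,4): δ = 144.22°  ·
  (3,5): δ = 120.61°  ·
  (4,5): δ = 156.39°  ·
antipodal pairs: 5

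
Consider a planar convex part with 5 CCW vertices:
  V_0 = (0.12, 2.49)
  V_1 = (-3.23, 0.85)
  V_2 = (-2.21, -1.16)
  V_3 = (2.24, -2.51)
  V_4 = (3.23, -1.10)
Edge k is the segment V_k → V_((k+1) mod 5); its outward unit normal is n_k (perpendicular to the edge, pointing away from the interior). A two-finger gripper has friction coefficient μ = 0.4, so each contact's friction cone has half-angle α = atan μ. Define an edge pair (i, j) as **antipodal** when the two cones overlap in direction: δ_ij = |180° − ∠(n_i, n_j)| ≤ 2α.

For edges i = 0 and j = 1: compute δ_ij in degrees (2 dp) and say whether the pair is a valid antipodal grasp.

δ = 89.18°, invalid

α = atan 0.4 = 21.80°;  2α = 43.60°
edge 0: e_0 = (-3.35, -1.64);  n_0 = (-0.4397, +0.8981)
edge 1: e_1 = (+1.02, -2.01);  n_1 = (-0.8917, -0.4525)
∠(n_0, n_1) = 90.82°
δ = |180° − 90.82°| = 89.18°
89.18° > 2α = 43.60°  →  invalid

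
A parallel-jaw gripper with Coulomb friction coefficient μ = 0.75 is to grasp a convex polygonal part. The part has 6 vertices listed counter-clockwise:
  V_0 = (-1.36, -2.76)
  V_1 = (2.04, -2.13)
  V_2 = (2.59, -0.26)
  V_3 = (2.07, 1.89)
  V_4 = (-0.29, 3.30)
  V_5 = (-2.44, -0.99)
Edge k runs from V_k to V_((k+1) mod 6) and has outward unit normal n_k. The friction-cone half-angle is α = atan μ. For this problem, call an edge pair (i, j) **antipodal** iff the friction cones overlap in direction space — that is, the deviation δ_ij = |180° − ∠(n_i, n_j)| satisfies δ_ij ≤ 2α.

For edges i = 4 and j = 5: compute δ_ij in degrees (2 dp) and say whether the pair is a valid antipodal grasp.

α = atan 0.75 = 36.87°;  2α = 73.74°
edge 4: e_4 = (-2.15, -4.29);  n_4 = (-0.8940, +0.4480)
edge 5: e_5 = (+1.08, -1.77);  n_5 = (-0.8536, -0.5209)
∠(n_4, n_5) = 58.01°
δ = |180° − 58.01°| = 121.99°
121.99° > 2α = 73.74°  →  invalid

δ = 121.99°, invalid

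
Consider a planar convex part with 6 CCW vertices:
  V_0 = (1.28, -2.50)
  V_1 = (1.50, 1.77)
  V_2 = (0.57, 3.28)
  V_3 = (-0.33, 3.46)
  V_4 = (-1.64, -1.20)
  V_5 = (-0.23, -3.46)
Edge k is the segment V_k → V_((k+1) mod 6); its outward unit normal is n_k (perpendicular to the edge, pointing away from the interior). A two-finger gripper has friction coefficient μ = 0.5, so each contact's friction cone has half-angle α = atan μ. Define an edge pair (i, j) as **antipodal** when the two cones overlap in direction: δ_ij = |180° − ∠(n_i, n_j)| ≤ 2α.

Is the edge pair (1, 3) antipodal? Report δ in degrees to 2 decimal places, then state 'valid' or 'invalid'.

δ = 47.33°, valid

α = atan 0.5 = 26.57°;  2α = 53.13°
edge 1: e_1 = (-0.93, +1.51);  n_1 = (+0.8515, +0.5244)
edge 3: e_3 = (-1.31, -4.66);  n_3 = (-0.9627, +0.2706)
∠(n_1, n_3) = 132.67°
δ = |180° − 132.67°| = 47.33°
47.33° ≤ 2α = 53.13°  →  valid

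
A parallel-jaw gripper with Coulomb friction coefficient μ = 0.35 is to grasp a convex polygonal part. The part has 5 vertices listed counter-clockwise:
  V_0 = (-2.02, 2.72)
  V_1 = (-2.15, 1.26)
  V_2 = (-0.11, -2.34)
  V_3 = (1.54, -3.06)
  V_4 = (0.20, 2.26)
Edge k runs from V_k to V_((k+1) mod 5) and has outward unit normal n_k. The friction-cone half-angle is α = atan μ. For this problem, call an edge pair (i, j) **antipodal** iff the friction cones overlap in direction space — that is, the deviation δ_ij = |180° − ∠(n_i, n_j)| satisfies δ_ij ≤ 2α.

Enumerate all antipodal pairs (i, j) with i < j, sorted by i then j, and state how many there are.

α = atan 0.35 = 19.29°;  2α = 38.58°
n_0 = (-0.9961, +0.0887)
n_1 = (-0.8700, -0.4930)
n_2 = (-0.3999, -0.9165)
n_3 = (+0.9697, +0.2443)
n_4 = (+0.2029, +0.9792)
  (0,1): δ = 145.37°  ·
  (0,2): δ = 108.49°  ·
  (0,3): δ = 19.23°  ✓
  (0,4): δ = 83.38°  ·
  (1,2): δ = 143.11°  ·
  (1,3): δ = 15.40°  ✓
  (1,4): δ = 48.75°  ·
  (2,3): δ = 52.29°  ·
  (2,4): δ = 11.87°  ✓
  (3,4): δ = 115.84°  ·
antipodal pairs: 3

count = 3; pairs: (0,3), (1,3), (2,4)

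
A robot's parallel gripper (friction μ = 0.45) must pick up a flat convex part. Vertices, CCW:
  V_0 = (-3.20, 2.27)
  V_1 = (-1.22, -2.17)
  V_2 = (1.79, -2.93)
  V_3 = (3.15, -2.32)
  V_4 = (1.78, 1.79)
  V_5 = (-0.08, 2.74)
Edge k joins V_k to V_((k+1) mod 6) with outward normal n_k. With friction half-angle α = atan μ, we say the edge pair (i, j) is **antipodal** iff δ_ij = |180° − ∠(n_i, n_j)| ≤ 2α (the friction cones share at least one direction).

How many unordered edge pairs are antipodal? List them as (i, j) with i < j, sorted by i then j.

count = 5; pairs: (0,3), (0,4), (1,4), (1,5), (2,5)

α = atan 0.45 = 24.23°;  2α = 48.46°
n_0 = (-0.9133, -0.4073)
n_1 = (-0.2448, -0.9696)
n_2 = (+0.4092, -0.9124)
n_3 = (+0.9487, +0.3162)
n_4 = (+0.4549, +0.8906)
n_5 = (-0.1490, +0.9888)
  (0,1): δ = 128.20°  ·
  (0,2): δ = 89.88°  ·
  (0,3): δ = 5.60°  ✓
  (0,4): δ = 38.91°  ✓
  (0,5): δ = 74.53°  ·
  (1,2): δ = 141.67°  ·
  (1,3): δ = 57.39°  ·
  (1,4): δ = 12.89°  ✓
  (1,5): δ = 22.74°  ✓
  (2,3): δ = 95.72°  ·
  (2,4): δ = 51.21°  ·
  (2,5): δ = 15.59°  ✓
  (3,4): δ = 135.49°  ·
  (3,5): δ = 99.87°  ·
  (4,5): δ = 144.38°  ·
antipodal pairs: 5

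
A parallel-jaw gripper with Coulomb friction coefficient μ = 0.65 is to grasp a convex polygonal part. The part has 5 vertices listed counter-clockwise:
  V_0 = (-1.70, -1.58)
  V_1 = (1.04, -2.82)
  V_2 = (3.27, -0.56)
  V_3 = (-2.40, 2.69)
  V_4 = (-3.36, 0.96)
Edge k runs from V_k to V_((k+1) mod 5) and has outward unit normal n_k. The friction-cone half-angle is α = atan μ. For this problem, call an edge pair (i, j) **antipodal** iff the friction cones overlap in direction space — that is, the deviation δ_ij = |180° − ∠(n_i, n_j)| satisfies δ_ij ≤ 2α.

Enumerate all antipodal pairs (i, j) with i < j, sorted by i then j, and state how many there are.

count = 3; pairs: (0,2), (1,3), (2,4)

α = atan 0.65 = 33.02°;  2α = 66.05°
n_0 = (-0.4123, -0.9110)
n_1 = (+0.7118, -0.7024)
n_2 = (+0.4973, +0.8676)
n_3 = (-0.8744, +0.4852)
n_4 = (-0.8371, -0.5471)
  (0,1): δ = 110.27°  ·
  (0,2): δ = 5.47°  ✓
  (0,3): δ = 85.32°  ·
  (0,4): δ = 147.52°  ·
  (1,2): δ = 75.20°  ·
  (1,3): δ = 15.59°  ✓
  (1,4): δ = 77.78°  ·
  (2,3): δ = 89.21°  ·
  (2,4): δ = 27.01°  ✓
  (3,4): δ = 117.81°  ·
antipodal pairs: 3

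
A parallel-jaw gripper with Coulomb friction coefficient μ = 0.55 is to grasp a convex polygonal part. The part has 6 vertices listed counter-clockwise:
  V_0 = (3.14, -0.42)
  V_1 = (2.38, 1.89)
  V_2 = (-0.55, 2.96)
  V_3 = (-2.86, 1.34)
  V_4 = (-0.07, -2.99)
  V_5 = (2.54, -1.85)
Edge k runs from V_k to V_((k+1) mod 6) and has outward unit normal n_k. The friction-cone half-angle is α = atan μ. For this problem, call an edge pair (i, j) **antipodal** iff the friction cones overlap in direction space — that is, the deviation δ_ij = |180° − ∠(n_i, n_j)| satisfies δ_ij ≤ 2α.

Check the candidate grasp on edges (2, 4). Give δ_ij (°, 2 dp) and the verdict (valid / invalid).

δ = 11.45°, valid

α = atan 0.55 = 28.81°;  2α = 57.62°
edge 2: e_2 = (-2.31, -1.62);  n_2 = (-0.5742, +0.8187)
edge 4: e_4 = (+2.61, +1.14);  n_4 = (+0.4003, -0.9164)
∠(n_2, n_4) = 168.55°
δ = |180° − 168.55°| = 11.45°
11.45° ≤ 2α = 57.62°  →  valid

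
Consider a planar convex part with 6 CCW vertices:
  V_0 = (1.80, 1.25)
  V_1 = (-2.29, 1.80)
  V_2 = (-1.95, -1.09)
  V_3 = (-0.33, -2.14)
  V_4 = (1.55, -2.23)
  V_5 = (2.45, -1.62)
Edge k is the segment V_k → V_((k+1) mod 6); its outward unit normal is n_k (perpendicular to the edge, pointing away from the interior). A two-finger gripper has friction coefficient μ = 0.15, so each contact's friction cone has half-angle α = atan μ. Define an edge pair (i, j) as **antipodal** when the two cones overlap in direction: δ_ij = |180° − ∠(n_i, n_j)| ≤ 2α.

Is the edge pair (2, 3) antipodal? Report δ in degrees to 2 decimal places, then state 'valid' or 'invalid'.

α = atan 0.15 = 8.53°;  2α = 17.06°
edge 2: e_2 = (+1.62, -1.05);  n_2 = (-0.5439, -0.8392)
edge 3: e_3 = (+1.88, -0.09);  n_3 = (-0.0478, -0.9989)
∠(n_2, n_3) = 30.21°
δ = |180° − 30.21°| = 149.79°
149.79° > 2α = 17.06°  →  invalid

δ = 149.79°, invalid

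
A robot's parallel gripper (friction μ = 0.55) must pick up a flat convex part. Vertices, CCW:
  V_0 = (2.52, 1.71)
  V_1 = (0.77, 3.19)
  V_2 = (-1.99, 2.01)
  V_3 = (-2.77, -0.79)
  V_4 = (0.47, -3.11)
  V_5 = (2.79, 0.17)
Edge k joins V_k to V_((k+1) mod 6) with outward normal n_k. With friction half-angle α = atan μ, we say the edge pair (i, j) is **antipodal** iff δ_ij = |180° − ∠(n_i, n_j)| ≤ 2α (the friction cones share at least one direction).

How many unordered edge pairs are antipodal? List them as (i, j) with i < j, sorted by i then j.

count = 5; pairs: (0,3), (1,4), (2,4), (2,5), (3,5)

α = atan 0.55 = 28.81°;  2α = 57.62°
n_0 = (+0.6457, +0.7636)
n_1 = (-0.3931, +0.9195)
n_2 = (-0.9633, +0.2684)
n_3 = (-0.5822, -0.8131)
n_4 = (+0.8164, -0.5775)
n_5 = (+0.9850, +0.1727)
  (0,1): δ = 116.63°  ·
  (0,2): δ = 65.34°  ·
  (0,3): δ = 4.62°  ✓
  (0,4): δ = 94.95°  ·
  (0,5): δ = 140.17°  ·
  (1,2): δ = 128.71°  ·
  (1,3): δ = 58.75°  ·
  (1,4): δ = 31.58°  ✓
  (1,5): δ = 76.80°  ·
  (2,3): δ = 110.04°  ·
  (2,4): δ = 19.71°  ✓
  (2,5): δ = 25.51°  ✓
  (3,4): δ = 89.67°  ·
  (3,5): δ = 44.45°  ✓
  (4,5): δ = 134.78°  ·
antipodal pairs: 5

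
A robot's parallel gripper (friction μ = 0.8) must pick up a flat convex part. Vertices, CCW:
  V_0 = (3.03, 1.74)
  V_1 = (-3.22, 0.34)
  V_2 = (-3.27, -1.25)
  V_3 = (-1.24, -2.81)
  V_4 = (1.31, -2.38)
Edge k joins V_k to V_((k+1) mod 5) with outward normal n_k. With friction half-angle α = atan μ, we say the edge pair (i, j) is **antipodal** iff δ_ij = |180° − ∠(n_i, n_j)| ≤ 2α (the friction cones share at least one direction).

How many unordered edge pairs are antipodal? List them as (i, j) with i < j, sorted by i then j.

α = atan 0.8 = 38.66°;  2α = 77.32°
n_0 = (-0.2186, +0.9758)
n_1 = (-0.9995, +0.0314)
n_2 = (-0.6093, -0.7929)
n_3 = (+0.1663, -0.9861)
n_4 = (+0.9228, -0.3853)
  (0,1): δ = 104.43°  ·
  (0,2): δ = 50.17°  ✓
  (0,3): δ = 3.05°  ✓
  (0,4): δ = 54.71°  ✓
  (1,2): δ = 125.74°  ·
  (1,3): δ = 78.63°  ·
  (1,4): δ = 20.86°  ✓
  (2,3): δ = 132.89°  ·
  (2,4): δ = 75.12°  ✓
  (3,4): δ = 122.23°  ·
antipodal pairs: 5

count = 5; pairs: (0,2), (0,3), (0,4), (1,4), (2,4)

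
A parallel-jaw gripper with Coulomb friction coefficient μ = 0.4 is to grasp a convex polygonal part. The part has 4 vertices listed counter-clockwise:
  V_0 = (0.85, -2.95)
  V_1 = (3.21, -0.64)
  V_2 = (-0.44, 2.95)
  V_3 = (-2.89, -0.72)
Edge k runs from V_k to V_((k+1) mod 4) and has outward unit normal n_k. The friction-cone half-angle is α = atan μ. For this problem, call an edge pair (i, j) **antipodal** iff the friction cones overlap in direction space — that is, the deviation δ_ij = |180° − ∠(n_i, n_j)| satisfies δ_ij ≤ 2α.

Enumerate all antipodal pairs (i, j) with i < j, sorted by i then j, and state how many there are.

α = atan 0.4 = 21.80°;  2α = 43.60°
n_0 = (+0.6995, -0.7146)
n_1 = (+0.7012, +0.7129)
n_2 = (-0.8317, +0.5552)
n_3 = (-0.5121, -0.8589)
  (0,1): δ = 88.91°  ·
  (0,2): δ = 11.89°  ✓
  (0,3): δ = 104.81°  ·
  (1,2): δ = 79.20°  ·
  (1,3): δ = 13.72°  ✓
  (2,3): δ = 87.08°  ·
antipodal pairs: 2

count = 2; pairs: (0,2), (1,3)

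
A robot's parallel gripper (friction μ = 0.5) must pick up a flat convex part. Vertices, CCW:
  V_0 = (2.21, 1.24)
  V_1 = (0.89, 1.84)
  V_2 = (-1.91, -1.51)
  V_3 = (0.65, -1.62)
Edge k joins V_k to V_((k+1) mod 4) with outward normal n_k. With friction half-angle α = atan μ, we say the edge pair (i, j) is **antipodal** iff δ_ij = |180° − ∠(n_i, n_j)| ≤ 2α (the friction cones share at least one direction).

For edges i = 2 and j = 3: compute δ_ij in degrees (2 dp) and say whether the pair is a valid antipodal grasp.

δ = 116.15°, invalid

α = atan 0.5 = 26.57°;  2α = 53.13°
edge 2: e_2 = (+2.56, -0.11);  n_2 = (-0.0429, -0.9991)
edge 3: e_3 = (+1.56, +2.86);  n_3 = (+0.8779, -0.4789)
∠(n_2, n_3) = 63.85°
δ = |180° − 63.85°| = 116.15°
116.15° > 2α = 53.13°  →  invalid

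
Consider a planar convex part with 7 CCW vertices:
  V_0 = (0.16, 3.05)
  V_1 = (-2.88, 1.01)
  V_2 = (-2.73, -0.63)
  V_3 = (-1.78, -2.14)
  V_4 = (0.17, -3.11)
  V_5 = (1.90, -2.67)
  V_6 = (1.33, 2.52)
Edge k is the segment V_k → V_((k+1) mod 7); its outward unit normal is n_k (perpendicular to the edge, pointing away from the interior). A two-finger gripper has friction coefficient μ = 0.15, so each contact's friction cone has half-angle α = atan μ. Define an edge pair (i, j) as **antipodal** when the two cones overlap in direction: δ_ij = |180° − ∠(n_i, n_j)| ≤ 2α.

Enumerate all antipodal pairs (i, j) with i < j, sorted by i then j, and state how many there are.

count = 2; pairs: (1,5), (3,6)

α = atan 0.15 = 8.53°;  2α = 17.06°
n_0 = (-0.5572, +0.8304)
n_1 = (-0.9958, -0.0911)
n_2 = (-0.8464, -0.5325)
n_3 = (-0.4454, -0.8953)
n_4 = (+0.2465, -0.9691)
n_5 = (+0.9940, +0.1092)
n_6 = (+0.4126, +0.9109)
  (0,1): δ = 118.64°  ·
  (0,2): δ = 91.69°  ·
  (0,3): δ = 60.31°  ·
  (0,4): δ = 19.59°  ·
  (0,5): δ = 62.40°  ·
  (0,6): δ = 121.77°  ·
  (1,2): δ = 153.05°  ·
  (1,3): δ = 121.67°  ·
  (1,4): δ = 80.96°  ·
  (1,5): δ = 1.04°  ✓
  (1,6): δ = 60.40°  ·
  (2,3): δ = 148.62°  ·
  (2,4): δ = 107.91°  ·
  (2,5): δ = 25.91°  ·
  (2,6): δ = 33.45°  ·
  (3,4): δ = 139.28°  ·
  (3,5): δ = 57.29°  ·
  (3,6): δ = 2.08°  ✓
  (4,5): δ = 98.00°  ·
  (4,6): δ = 38.64°  ·
  (5,6): δ = 120.64°  ·
antipodal pairs: 2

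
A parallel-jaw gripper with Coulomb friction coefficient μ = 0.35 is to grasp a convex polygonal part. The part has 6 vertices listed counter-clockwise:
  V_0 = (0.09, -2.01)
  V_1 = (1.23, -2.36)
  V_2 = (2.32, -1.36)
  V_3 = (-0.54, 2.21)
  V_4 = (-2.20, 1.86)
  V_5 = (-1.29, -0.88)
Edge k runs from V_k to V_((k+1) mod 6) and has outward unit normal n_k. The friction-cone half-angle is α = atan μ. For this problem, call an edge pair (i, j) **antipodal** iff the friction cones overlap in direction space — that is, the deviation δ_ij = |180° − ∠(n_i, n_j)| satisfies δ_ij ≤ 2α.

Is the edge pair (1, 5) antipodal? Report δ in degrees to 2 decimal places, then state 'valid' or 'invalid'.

α = atan 0.35 = 19.29°;  2α = 38.58°
edge 1: e_1 = (+1.09, +1.00);  n_1 = (+0.6760, -0.7369)
edge 5: e_5 = (+1.38, -1.13);  n_5 = (-0.6335, -0.7737)
∠(n_1, n_5) = 81.85°
δ = |180° − 81.85°| = 98.15°
98.15° > 2α = 38.58°  →  invalid

δ = 98.15°, invalid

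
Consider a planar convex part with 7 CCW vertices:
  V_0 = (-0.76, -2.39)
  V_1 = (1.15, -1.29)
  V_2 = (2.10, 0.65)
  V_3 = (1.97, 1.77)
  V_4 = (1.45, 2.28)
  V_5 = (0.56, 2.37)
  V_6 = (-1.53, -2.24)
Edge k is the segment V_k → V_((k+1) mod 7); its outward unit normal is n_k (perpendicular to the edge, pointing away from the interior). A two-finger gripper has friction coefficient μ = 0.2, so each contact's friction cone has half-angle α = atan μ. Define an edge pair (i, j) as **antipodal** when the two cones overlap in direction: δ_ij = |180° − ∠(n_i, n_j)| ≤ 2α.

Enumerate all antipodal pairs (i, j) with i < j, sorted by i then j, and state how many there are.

count = 2; pairs: (1,5), (4,6)

α = atan 0.2 = 11.31°;  2α = 22.62°
n_0 = (+0.4991, -0.8666)
n_1 = (+0.8981, -0.4398)
n_2 = (+0.9933, +0.1153)
n_3 = (+0.7002, +0.7139)
n_4 = (+0.1006, +0.9949)
n_5 = (-0.9108, +0.4129)
n_6 = (-0.1912, -0.9815)
  (0,1): δ = 146.03°  ·
  (0,2): δ = 113.32°  ·
  (0,3): δ = 74.38°  ·
  (0,4): δ = 35.71°  ·
  (0,5): δ = 35.67°  ·
  (0,6): δ = 139.04°  ·
  (1,2): δ = 147.29°  ·
  (1,3): δ = 108.35°  ·
  (1,4): δ = 69.68°  ·
  (1,5): δ = 1.70°  ✓
  (1,6): δ = 105.07°  ·
  (2,3): δ = 141.06°  ·
  (2,4): δ = 102.40°  ·
  (2,5): δ = 31.01°  ·
  (2,6): δ = 72.36°  ·
  (3,4): δ = 141.33°  ·
  (3,5): δ = 69.94°  ·
  (3,6): δ = 33.42°  ·
  (4,5): δ = 108.61°  ·
  (4,6): δ = 5.25°  ✓
  (5,6): δ = 76.64°  ·
antipodal pairs: 2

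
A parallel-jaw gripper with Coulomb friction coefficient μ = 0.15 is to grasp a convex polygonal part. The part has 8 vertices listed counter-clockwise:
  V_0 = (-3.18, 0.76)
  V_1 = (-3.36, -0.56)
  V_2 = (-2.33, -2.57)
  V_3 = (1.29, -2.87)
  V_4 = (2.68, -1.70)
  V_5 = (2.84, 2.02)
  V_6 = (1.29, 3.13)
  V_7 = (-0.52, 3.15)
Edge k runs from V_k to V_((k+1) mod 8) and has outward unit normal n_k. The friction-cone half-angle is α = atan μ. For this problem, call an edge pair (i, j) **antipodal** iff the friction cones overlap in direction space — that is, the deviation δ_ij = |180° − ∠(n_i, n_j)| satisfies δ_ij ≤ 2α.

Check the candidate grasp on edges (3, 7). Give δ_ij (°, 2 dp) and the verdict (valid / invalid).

α = atan 0.15 = 8.53°;  2α = 17.06°
edge 3: e_3 = (+1.39, +1.17);  n_3 = (+0.6440, -0.7651)
edge 7: e_7 = (-2.66, -2.39);  n_7 = (-0.6683, +0.7439)
∠(n_3, n_7) = 178.15°
δ = |180° − 178.15°| = 1.85°
1.85° ≤ 2α = 17.06°  →  valid

δ = 1.85°, valid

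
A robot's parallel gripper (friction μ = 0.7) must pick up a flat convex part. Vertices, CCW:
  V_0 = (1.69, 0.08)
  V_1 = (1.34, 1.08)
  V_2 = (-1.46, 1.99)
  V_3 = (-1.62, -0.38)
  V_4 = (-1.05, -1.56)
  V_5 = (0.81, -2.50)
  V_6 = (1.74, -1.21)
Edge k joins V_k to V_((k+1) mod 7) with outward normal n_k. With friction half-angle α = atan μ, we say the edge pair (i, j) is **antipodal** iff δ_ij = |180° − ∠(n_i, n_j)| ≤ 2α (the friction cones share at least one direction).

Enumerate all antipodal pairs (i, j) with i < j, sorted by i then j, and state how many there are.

count = 10; pairs: (0,2), (0,3), (0,4), (1,3), (1,4), (2,5), (2,6), (3,5), (3,6), (4,6)

α = atan 0.7 = 34.99°;  2α = 69.98°
n_0 = (+0.9439, +0.3304)
n_1 = (+0.3091, +0.9510)
n_2 = (-0.9977, +0.0674)
n_3 = (-0.9004, -0.4350)
n_4 = (-0.4510, -0.8925)
n_5 = (+0.8112, -0.5848)
n_6 = (+0.9992, +0.0387)
  (0,1): δ = 127.29°  ·
  (0,2): δ = 23.15°  ✓
  (0,3): δ = 6.49°  ✓
  (0,4): δ = 43.90°  ✓
  (0,5): δ = 124.92°  ·
  (0,6): δ = 162.93°  ·
  (1,2): δ = 75.86°  ·
  (1,3): δ = 46.21°  ✓
  (1,4): δ = 8.81°  ✓
  (1,5): δ = 72.22°  ·
  (1,6): δ = 110.22°  ·
  (2,3): δ = 150.35°  ·
  (2,4): δ = 112.95°  ·
  (2,5): δ = 31.93°  ✓
  (2,6): δ = 6.08°  ✓
  (3,4): δ = 142.59°  ·
  (3,5): δ = 61.57°  ✓
  (3,6): δ = 23.56°  ✓
  (4,5): δ = 98.98°  ·
  (4,6): δ = 60.97°  ✓
  (5,6): δ = 141.99°  ·
antipodal pairs: 10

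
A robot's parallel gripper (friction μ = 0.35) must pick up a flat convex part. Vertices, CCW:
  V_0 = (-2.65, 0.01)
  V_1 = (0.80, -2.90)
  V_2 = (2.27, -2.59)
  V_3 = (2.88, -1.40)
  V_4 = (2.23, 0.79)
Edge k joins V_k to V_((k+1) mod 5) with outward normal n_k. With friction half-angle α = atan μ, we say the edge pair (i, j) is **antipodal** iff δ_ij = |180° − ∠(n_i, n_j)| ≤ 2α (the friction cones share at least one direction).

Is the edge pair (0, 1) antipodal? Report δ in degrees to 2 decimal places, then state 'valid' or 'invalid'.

α = atan 0.35 = 19.29°;  2α = 38.58°
edge 0: e_0 = (+3.45, -2.91);  n_0 = (-0.6447, -0.7644)
edge 1: e_1 = (+1.47, +0.31);  n_1 = (+0.2063, -0.9785)
∠(n_0, n_1) = 52.06°
δ = |180° − 52.06°| = 127.94°
127.94° > 2α = 38.58°  →  invalid

δ = 127.94°, invalid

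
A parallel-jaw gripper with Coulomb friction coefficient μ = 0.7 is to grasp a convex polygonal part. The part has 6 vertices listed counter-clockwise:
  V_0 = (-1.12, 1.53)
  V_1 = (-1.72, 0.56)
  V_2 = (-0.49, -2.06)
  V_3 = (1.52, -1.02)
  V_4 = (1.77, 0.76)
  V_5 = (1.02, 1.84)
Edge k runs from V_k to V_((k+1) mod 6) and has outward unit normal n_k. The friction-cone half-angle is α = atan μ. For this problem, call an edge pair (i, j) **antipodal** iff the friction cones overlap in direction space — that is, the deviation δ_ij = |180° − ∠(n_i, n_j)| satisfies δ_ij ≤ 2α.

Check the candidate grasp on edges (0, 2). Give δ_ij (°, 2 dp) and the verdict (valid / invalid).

α = atan 0.7 = 34.99°;  2α = 69.98°
edge 0: e_0 = (-0.60, -0.97);  n_0 = (-0.8505, +0.5261)
edge 2: e_2 = (+2.01, +1.04);  n_2 = (+0.4595, -0.8882)
∠(n_0, n_2) = 149.10°
δ = |180° − 149.10°| = 30.90°
30.90° ≤ 2α = 69.98°  →  valid

δ = 30.90°, valid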